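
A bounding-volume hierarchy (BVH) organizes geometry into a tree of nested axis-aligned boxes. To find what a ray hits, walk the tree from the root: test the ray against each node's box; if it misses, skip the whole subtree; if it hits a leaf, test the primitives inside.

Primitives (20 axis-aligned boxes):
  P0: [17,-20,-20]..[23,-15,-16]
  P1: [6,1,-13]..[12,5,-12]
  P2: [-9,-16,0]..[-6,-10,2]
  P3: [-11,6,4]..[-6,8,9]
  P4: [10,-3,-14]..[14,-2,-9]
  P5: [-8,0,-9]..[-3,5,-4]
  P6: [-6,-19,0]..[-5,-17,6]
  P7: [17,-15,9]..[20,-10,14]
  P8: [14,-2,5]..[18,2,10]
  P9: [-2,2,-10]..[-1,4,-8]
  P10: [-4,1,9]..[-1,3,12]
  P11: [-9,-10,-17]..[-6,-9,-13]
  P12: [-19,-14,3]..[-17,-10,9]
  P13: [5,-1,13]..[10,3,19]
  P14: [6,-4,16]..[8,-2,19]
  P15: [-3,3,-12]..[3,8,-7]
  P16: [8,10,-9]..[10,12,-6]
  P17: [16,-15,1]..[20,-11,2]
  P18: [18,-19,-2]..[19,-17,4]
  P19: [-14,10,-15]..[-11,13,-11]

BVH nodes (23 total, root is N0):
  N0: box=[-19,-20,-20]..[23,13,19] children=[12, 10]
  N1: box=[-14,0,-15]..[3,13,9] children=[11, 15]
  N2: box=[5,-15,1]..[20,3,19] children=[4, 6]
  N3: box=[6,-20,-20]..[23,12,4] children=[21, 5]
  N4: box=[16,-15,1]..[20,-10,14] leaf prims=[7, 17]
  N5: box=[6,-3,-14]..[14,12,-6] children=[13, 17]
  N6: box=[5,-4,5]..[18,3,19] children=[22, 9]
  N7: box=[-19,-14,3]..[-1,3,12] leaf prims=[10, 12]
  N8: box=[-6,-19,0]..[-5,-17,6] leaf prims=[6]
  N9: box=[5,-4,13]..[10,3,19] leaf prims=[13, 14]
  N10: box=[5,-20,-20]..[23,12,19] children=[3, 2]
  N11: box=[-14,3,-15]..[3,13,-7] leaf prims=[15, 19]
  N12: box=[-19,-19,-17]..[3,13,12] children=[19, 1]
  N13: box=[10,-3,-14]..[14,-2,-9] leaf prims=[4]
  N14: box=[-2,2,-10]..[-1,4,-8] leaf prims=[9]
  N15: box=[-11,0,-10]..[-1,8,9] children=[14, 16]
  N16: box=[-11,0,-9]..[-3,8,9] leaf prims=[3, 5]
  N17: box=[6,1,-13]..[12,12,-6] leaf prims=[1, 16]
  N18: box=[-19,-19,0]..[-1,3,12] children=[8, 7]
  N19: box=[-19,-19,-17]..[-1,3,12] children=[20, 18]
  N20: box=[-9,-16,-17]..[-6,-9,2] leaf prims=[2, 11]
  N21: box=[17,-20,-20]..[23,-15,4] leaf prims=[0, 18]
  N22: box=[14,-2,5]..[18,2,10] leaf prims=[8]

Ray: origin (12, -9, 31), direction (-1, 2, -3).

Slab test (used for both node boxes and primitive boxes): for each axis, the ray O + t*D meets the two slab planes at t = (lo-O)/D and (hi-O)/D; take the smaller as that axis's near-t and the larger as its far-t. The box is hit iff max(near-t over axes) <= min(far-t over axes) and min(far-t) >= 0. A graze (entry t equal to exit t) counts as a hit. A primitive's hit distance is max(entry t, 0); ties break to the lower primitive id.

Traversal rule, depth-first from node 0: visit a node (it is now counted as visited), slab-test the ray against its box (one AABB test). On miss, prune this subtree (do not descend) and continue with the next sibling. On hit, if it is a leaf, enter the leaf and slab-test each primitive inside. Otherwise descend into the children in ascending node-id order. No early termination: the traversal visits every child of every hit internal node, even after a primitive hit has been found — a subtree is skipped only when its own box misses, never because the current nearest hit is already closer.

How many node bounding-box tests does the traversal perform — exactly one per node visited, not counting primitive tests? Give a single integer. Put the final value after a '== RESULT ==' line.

Walk:
N0 x:[-11,31] y:[-11/2,11] z:[4,17] -> hit [4,11], descend [10, 12]
  N10 x:[-11,7] y:[-11/2,21/2] z:[4,17] -> hit [4,7], descend [2, 3]
    N2 x:[-8,7] y:[-3,6] z:[4,10] -> hit [4,6], descend [4, 6]
      N4 x:[-8,-4] y:[-3,-1/2] z:[17/3,10] -> miss, prune
      N6 x:[-6,7] y:[5/2,6] z:[4,26/3] -> hit [4,6], descend [9, 22]
        N9 x:[2,7] y:[5/2,6] z:[4,6] -> hit [4,6] leaf, test {P13@t=4, P14(miss)}
        N22 x:[-6,-2] y:[7/2,11/2] z:[7,26/3] -> miss, prune
    N3 x:[-11,6] y:[-11/2,21/2] z:[9,17] -> miss, prune
  N12 x:[9,31] y:[-5,11] z:[19/3,16] -> hit [9,11], descend [1, 19]
    N1 x:[9,26] y:[9/2,11] z:[22/3,46/3] -> hit [9,11], descend [11, 15]
      N11 x:[9,26] y:[6,11] z:[38/3,46/3] -> miss, prune
      N15 x:[13,23] y:[9/2,17/2] z:[22/3,41/3] -> miss, prune
    N19 x:[13,31] y:[-5,6] z:[19/3,16] -> miss, prune

Visited [0, 10, 2, 4, 6, 9, 22, 3, 12, 1, 11, 15, 19]. Tests: 13 box, 1 leaf. Nearest: P13.

== RESULT ==
13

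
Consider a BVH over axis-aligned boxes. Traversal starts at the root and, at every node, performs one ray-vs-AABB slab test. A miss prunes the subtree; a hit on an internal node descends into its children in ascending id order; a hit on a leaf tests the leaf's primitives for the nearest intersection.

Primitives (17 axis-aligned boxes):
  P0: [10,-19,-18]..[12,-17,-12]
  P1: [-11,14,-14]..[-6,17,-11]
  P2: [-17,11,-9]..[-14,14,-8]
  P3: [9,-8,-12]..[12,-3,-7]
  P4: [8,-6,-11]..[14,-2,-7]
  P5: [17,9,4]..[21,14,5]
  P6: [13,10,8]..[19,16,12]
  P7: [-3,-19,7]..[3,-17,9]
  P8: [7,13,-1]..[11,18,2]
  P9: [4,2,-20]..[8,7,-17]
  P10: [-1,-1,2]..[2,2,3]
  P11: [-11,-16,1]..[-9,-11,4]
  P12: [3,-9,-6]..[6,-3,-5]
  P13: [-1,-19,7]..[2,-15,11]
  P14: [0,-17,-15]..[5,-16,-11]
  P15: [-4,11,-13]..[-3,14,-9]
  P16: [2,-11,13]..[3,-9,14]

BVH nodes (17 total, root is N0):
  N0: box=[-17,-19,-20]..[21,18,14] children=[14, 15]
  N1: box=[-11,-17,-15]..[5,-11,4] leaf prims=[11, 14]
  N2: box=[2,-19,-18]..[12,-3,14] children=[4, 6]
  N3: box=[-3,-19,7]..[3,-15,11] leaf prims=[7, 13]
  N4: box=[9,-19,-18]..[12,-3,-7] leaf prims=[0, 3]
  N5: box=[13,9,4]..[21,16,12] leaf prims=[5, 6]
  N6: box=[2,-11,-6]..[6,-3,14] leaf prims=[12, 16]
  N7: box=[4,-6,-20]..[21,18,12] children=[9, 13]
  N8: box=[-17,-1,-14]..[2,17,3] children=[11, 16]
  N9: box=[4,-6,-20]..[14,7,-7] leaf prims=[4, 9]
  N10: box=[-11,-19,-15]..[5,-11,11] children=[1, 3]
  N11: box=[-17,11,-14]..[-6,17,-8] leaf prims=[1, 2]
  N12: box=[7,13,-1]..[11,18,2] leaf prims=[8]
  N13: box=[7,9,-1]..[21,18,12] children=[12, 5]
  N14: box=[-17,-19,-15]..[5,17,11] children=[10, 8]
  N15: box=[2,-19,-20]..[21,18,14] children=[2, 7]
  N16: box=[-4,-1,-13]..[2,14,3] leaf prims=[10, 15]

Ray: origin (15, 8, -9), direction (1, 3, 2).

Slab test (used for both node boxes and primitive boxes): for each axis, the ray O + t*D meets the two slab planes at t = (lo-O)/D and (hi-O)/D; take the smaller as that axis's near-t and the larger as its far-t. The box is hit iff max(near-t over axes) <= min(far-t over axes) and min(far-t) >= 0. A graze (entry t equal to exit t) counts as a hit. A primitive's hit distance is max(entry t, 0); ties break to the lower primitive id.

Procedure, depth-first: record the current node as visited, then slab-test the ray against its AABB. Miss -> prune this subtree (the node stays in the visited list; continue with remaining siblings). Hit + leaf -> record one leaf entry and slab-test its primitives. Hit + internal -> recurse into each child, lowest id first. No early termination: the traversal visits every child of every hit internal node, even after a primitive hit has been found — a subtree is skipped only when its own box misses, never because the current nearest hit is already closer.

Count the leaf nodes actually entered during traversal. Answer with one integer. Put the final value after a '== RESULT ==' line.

Walk:
N0 x:[-32,6] y:[-9,10/3] z:[-11/2,23/2] -> hit [-11/2,10/3], descend [14, 15]
  N14 x:[-32,-10] y:[-9,3] z:[-3,10] -> miss, prune
  N15 x:[-13,6] y:[-9,10/3] z:[-11/2,23/2] -> hit [-11/2,10/3], descend [2, 7]
    N2 x:[-13,-3] y:[-9,-11/3] z:[-9/2,23/2] -> miss, prune
    N7 x:[-11,6] y:[-14/3,10/3] z:[-11/2,21/2] -> hit [-14/3,10/3], descend [9, 13]
      N9 x:[-11,-1] y:[-14/3,-1/3] z:[-11/2,1] -> miss, prune
      N13 x:[-8,6] y:[1/3,10/3] z:[4,21/2] -> miss, prune

Summary -> nodes [0, 14, 15, 2, 7, 9, 13]; box-tests=7; leaf-entries=0; first=miss

== RESULT ==
0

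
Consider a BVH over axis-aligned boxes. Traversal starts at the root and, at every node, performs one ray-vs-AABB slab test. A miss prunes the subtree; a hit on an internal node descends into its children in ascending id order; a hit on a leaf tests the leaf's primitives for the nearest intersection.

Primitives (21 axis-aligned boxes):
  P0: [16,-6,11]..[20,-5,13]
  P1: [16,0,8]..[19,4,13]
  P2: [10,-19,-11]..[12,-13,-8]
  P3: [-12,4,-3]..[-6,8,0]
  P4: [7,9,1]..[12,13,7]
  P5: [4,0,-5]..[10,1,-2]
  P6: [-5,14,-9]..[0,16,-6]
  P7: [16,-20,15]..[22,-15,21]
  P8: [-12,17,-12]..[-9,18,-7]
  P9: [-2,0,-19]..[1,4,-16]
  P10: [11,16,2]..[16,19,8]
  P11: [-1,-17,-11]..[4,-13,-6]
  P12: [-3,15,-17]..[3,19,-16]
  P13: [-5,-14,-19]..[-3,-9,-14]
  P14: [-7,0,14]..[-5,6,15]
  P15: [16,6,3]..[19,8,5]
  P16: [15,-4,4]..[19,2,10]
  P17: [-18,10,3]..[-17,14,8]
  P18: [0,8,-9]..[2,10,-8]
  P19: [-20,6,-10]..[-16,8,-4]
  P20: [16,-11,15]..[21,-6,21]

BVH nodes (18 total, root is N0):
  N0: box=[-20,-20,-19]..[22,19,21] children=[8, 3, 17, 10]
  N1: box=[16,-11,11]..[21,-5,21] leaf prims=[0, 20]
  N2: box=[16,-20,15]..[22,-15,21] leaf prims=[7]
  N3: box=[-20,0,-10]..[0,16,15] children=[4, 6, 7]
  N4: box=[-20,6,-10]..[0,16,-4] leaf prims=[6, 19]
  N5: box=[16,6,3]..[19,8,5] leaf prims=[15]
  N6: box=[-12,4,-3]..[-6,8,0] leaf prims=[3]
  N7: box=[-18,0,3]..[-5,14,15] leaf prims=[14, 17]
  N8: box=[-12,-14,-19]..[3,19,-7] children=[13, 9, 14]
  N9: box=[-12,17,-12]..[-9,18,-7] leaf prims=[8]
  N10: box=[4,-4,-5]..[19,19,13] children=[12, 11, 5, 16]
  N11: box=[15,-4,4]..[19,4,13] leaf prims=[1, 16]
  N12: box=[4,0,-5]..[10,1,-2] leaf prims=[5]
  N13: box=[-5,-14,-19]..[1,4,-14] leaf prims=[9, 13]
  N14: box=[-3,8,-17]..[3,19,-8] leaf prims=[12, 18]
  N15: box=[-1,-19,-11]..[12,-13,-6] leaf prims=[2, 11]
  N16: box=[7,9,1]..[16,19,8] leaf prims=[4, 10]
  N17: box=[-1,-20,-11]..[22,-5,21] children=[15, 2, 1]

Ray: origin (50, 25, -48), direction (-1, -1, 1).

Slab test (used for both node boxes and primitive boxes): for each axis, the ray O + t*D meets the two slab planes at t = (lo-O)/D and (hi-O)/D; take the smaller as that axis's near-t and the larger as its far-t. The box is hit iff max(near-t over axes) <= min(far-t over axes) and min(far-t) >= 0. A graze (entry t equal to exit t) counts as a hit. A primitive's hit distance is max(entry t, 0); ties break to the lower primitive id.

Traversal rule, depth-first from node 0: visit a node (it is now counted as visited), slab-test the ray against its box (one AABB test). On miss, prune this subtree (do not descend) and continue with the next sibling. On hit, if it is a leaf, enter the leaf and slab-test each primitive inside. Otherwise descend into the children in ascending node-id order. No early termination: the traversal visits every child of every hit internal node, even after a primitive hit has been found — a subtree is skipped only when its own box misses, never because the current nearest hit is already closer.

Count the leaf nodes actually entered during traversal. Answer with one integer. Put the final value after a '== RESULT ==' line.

Traverse from the root:
N0 x:[28,70] y:[6,45] z:[29,69] -> hit [29,45], descend [3, 8, 10, 17]
  N3 x:[50,70] y:[9,25] z:[38,63] -> miss, prune
  N8 x:[47,62] y:[6,39] z:[29,41] -> miss, prune
  N10 x:[31,46] y:[6,29] z:[43,61] -> miss, prune
  N17 x:[28,51] y:[30,45] z:[37,69] -> hit [37,45], descend [1, 2, 15]
    N1 x:[29,34] y:[30,36] z:[59,69] -> miss, prune
    N2 x:[28,34] y:[40,45] z:[63,69] -> miss, prune
    N15 x:[38,51] y:[38,44] z:[37,42] -> hit [38,42] leaf, test {P2@t=38, P11(miss)}

Summary -> nodes [0, 3, 8, 10, 17, 1, 2, 15]; box-tests=8; leaf-entries=1; first=P2

== RESULT ==
1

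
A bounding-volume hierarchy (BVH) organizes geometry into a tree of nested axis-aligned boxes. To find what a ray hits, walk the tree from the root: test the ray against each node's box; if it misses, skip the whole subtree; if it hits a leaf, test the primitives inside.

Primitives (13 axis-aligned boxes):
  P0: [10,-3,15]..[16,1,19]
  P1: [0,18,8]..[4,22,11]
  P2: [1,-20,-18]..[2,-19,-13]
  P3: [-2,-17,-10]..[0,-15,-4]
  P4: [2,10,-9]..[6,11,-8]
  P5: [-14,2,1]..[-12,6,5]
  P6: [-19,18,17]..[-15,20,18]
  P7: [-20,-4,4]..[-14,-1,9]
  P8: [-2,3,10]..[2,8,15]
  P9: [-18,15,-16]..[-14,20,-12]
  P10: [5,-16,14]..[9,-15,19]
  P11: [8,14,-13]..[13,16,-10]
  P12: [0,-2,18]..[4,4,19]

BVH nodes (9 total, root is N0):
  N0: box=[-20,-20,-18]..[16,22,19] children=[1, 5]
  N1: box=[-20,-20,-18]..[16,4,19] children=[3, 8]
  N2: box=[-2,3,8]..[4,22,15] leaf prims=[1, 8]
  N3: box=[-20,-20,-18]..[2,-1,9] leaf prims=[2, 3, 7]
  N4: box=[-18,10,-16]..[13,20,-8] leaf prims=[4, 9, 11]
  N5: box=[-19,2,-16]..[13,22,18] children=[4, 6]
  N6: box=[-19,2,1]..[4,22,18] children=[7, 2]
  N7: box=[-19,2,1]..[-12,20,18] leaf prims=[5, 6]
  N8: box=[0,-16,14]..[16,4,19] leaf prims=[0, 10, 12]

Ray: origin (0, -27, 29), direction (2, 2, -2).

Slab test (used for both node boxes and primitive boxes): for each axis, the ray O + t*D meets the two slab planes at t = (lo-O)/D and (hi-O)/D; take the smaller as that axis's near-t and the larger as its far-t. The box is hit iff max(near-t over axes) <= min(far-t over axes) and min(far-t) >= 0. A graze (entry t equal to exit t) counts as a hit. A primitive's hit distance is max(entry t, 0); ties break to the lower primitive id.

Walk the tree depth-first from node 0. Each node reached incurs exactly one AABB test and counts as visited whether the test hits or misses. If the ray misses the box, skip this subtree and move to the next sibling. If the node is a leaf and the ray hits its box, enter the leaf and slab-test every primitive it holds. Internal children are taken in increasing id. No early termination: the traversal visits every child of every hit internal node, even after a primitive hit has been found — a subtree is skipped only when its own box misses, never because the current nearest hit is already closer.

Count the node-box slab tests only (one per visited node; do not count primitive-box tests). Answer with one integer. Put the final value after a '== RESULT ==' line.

Traverse from the root:
N0 x:[-10,8] y:[7/2,49/2] z:[5,47/2] -> hit [5,8], descend [1, 5]
  N1 x:[-10,8] y:[7/2,31/2] z:[5,47/2] -> hit [5,8], descend [3, 8]
    N3 x:[-10,1] y:[7/2,13] z:[10,47/2] -> miss, prune
    N8 x:[0,8] y:[11/2,31/2] z:[5,15/2] -> hit [11/2,15/2] leaf, test {P0(miss), P10(miss), P12(miss)}
  N5 x:[-19/2,13/2] y:[29/2,49/2] z:[11/2,45/2] -> miss, prune

order=[0, 1, 3, 8, 5]  |boxes|=5  |leaves|=1  hit=miss

== RESULT ==
5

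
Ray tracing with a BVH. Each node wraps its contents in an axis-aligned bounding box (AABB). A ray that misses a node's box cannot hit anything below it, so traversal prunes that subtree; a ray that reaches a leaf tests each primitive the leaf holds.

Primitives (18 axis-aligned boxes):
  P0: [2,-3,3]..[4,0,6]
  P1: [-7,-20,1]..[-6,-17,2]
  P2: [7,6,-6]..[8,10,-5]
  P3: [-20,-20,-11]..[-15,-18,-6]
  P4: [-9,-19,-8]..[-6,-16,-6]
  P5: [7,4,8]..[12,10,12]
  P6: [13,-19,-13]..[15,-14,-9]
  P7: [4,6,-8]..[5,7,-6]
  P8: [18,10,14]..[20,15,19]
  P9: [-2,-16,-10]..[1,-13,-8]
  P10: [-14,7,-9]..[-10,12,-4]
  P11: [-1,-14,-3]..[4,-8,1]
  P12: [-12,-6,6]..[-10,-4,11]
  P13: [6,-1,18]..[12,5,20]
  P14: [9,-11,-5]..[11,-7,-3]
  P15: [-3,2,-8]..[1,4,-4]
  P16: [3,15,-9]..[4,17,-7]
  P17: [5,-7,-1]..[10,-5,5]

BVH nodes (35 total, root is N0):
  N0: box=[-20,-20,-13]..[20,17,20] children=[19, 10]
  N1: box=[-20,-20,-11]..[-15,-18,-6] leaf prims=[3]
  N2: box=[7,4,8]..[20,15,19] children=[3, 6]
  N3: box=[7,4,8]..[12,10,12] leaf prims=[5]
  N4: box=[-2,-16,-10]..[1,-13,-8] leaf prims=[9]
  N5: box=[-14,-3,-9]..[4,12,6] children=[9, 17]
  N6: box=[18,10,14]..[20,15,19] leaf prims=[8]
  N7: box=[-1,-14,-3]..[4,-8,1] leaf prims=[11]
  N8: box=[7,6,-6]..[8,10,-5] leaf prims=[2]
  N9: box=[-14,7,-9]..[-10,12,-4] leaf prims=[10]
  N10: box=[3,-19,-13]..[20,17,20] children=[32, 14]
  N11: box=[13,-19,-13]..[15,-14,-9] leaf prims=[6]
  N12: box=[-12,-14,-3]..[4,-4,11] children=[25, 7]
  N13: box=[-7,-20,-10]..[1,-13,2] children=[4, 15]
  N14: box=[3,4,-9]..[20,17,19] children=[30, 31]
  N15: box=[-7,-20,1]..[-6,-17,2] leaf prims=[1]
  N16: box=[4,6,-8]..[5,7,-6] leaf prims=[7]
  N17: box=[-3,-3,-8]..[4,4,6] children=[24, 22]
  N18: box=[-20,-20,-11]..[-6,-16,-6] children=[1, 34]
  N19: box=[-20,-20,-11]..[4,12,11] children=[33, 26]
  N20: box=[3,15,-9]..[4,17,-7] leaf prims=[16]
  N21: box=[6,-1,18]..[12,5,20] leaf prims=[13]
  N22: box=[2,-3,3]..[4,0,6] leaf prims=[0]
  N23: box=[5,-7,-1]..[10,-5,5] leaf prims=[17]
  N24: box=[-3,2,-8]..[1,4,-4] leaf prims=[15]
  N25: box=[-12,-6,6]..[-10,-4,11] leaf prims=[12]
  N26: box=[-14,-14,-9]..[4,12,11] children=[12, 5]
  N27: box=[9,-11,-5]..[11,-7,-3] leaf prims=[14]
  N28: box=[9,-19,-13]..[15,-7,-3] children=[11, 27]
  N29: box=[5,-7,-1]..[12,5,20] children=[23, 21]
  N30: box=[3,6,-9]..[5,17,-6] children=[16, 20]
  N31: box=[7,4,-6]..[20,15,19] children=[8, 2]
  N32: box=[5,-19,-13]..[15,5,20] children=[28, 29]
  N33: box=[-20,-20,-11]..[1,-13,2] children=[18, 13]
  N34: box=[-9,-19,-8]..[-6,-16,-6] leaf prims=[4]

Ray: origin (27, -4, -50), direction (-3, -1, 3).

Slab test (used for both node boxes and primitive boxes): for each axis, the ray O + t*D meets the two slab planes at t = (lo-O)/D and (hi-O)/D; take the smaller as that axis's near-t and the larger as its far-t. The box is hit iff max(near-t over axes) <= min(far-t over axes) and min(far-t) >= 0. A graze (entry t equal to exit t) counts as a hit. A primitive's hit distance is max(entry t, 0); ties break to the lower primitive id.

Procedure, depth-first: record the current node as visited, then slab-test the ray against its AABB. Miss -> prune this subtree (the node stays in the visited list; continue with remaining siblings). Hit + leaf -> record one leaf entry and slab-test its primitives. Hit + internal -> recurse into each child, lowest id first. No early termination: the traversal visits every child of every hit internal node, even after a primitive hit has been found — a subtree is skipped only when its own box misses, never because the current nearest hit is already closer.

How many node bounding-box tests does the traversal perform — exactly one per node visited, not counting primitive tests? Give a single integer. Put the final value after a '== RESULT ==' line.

Walk:
N0 x:[7/3,47/3] y:[-21,16] z:[37/3,70/3] -> hit [37/3,47/3], descend [10, 19]
  N10 x:[7/3,8] y:[-21,15] z:[37/3,70/3] -> miss, prune
  N19 x:[23/3,47/3] y:[-16,16] z:[13,61/3] -> hit [13,47/3], descend [26, 33]
    N26 x:[23/3,41/3] y:[-16,10] z:[41/3,61/3] -> miss, prune
    N33 x:[26/3,47/3] y:[9,16] z:[13,52/3] -> hit [13,47/3], descend [13, 18]
      N13 x:[26/3,34/3] y:[9,16] z:[40/3,52/3] -> miss, prune
      N18 x:[11,47/3] y:[12,16] z:[13,44/3] -> hit [13,44/3], descend [1, 34]
        N1 x:[14,47/3] y:[14,16] z:[13,44/3] -> hit [14,44/3] leaf, test {P3@t=14}
        N34 x:[11,12] y:[12,15] z:[14,44/3] -> miss, prune

Visited [0, 10, 19, 26, 33, 13, 18, 1, 34]. Tests: 9 box, 1 leaf. Nearest: P3.

== RESULT ==
9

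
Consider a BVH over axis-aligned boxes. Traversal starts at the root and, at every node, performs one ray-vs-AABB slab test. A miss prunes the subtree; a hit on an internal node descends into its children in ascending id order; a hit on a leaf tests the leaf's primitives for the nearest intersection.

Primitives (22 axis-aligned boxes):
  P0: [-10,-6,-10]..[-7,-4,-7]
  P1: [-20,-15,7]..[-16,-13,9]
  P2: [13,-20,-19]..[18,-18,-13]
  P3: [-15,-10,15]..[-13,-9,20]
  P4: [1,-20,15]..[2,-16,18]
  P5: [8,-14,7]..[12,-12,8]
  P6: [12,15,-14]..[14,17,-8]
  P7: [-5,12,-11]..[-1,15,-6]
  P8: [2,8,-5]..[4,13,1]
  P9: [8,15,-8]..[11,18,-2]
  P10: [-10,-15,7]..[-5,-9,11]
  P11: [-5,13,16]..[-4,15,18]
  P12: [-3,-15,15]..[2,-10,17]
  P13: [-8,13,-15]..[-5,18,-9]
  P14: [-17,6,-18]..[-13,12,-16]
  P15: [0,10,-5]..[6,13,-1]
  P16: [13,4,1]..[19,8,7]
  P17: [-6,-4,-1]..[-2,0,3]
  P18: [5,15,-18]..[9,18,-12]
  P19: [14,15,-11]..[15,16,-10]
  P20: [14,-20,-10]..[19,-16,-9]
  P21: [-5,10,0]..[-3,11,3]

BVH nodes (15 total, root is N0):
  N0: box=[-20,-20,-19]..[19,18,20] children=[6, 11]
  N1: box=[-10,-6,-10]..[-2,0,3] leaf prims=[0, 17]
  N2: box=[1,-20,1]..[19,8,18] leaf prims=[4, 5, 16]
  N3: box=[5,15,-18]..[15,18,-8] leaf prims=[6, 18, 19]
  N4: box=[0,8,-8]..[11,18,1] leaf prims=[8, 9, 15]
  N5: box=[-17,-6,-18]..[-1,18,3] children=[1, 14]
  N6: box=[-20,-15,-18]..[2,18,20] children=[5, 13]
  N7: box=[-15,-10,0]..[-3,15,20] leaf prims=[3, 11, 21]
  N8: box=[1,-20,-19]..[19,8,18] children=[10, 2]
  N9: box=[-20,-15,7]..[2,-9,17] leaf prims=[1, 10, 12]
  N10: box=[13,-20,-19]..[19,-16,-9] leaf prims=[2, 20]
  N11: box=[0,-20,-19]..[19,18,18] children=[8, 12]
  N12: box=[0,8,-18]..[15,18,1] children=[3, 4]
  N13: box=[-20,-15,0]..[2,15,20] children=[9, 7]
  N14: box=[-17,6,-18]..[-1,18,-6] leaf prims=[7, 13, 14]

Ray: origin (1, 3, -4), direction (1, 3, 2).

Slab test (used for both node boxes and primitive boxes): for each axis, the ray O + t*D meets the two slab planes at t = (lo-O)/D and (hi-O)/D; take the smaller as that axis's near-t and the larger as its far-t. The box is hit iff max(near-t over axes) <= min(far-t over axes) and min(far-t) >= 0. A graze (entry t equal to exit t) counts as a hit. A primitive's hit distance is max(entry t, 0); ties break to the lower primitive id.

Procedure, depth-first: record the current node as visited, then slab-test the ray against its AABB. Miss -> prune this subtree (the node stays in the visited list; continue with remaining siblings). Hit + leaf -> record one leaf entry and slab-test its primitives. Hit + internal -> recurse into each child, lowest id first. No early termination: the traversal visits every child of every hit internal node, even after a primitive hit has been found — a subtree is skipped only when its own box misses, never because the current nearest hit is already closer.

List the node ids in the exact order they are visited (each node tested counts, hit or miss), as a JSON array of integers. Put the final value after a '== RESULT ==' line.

Walk:
N0 x:[-21,18] y:[-23/3,5] z:[-15/2,12] -> hit [-15/2,5], descend [6, 11]
  N6 x:[-21,1] y:[-6,5] z:[-7,12] -> hit [-6,1], descend [5, 13]
    N5 x:[-18,-2] y:[-3,5] z:[-7,7/2] -> miss, prune
    N13 x:[-21,1] y:[-6,4] z:[2,12] -> miss, prune
  N11 x:[-1,18] y:[-23/3,5] z:[-15/2,11] -> hit [-1,5], descend [8, 12]
    N8 x:[0,18] y:[-23/3,5/3] z:[-15/2,11] -> hit [0,5/3], descend [2, 10]
      N2 x:[0,18] y:[-23/3,5/3] z:[5/2,11] -> miss, prune
      N10 x:[12,18] y:[-23/3,-19/3] z:[-15/2,-5/2] -> miss, prune
    N12 x:[-1,14] y:[5/3,5] z:[-7,5/2] -> hit [5/3,5/2], descend [3, 4]
      N3 x:[4,14] y:[4,5] z:[-7,-2] -> miss, prune
      N4 x:[-1,10] y:[5/3,5] z:[-2,5/2] -> hit [5/3,5/2] leaf, test {P8@t=5/3, P9(miss), P15(miss)}

order=[0, 6, 5, 13, 11, 8, 2, 10, 12, 3, 4]  |boxes|=11  |leaves|=1  hit=P8

== RESULT ==
[0, 6, 5, 13, 11, 8, 2, 10, 12, 3, 4]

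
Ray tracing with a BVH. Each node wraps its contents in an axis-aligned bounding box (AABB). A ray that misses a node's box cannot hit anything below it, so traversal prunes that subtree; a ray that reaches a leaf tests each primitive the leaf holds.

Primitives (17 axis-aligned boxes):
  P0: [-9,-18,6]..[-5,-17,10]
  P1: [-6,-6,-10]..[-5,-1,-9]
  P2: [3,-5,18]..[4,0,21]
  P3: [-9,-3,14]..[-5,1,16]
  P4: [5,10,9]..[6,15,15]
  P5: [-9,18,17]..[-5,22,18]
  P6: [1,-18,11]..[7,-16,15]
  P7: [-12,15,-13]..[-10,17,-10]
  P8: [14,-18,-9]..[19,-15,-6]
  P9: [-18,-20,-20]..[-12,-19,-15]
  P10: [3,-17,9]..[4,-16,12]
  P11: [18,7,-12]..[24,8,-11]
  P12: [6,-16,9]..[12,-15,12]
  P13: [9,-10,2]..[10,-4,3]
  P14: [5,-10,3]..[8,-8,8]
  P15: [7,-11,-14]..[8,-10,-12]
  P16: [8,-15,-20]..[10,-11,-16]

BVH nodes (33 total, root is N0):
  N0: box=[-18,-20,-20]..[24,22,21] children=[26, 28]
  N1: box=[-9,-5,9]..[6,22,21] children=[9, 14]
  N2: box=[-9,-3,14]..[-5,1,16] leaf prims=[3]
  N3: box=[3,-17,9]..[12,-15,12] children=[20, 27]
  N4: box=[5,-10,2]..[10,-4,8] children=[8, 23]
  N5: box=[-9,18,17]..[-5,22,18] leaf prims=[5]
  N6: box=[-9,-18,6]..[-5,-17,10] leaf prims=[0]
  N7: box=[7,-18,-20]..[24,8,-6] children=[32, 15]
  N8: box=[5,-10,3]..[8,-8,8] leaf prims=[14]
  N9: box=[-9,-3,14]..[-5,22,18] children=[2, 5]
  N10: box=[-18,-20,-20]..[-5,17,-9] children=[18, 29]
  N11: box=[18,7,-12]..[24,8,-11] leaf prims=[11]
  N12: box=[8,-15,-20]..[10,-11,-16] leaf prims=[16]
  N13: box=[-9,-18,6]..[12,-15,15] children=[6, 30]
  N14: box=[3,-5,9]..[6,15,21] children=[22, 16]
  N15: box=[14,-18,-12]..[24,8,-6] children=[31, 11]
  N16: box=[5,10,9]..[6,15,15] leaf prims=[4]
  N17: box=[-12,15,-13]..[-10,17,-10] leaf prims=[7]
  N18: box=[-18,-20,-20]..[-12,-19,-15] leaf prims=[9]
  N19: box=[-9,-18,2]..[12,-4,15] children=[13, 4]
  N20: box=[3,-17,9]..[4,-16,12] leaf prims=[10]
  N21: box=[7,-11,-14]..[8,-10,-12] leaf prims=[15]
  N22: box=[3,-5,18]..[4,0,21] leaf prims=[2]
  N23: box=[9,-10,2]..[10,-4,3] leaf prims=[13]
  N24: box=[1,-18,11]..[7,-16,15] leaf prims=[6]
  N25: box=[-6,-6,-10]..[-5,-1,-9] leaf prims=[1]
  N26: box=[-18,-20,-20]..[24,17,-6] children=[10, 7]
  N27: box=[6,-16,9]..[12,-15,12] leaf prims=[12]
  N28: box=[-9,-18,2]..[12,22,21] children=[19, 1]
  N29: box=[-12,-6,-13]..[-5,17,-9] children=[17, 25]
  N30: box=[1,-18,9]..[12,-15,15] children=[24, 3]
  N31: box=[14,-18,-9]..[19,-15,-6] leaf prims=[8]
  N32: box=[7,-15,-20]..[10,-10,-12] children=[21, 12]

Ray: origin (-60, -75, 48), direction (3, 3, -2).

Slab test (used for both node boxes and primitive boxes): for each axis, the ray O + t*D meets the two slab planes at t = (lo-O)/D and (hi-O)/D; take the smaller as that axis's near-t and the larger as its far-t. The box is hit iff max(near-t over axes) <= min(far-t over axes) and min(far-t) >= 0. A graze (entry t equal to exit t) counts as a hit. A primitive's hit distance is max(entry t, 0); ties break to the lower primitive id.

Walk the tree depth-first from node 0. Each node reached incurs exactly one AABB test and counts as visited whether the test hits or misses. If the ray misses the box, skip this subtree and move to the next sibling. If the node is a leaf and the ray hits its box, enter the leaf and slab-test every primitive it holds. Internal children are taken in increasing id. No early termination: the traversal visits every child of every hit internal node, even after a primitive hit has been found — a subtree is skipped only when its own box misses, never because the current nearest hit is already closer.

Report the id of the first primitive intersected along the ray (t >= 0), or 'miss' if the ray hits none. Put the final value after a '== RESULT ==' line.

Traverse from the root:
N0 x:[14,28] y:[55/3,97/3] z:[27/2,34] -> hit [55/3,28], descend [26, 28]
  N26 x:[14,28] y:[55/3,92/3] z:[27,34] -> hit [27,28], descend [7, 10]
    N7 x:[67/3,28] y:[19,83/3] z:[27,34] -> hit [27,83/3], descend [15, 32]
      N15 x:[74/3,28] y:[19,83/3] z:[27,30] -> hit [27,83/3], descend [11, 31]
        N11 x:[26,28] y:[82/3,83/3] z:[59/2,30] -> miss, prune
        N31 x:[74/3,79/3] y:[19,20] z:[27,57/2] -> miss, prune
      N32 x:[67/3,70/3] y:[20,65/3] z:[30,34] -> miss, prune
    N10 x:[14,55/3] y:[55/3,92/3] z:[57/2,34] -> miss, prune
  N28 x:[17,24] y:[19,97/3] z:[27/2,23] -> hit [19,23], descend [1, 19]
    N1 x:[17,22] y:[70/3,97/3] z:[27/2,39/2] -> miss, prune
    N19 x:[17,24] y:[19,71/3] z:[33/2,23] -> hit [19,23], descend [4, 13]
      N4 x:[65/3,70/3] y:[65/3,71/3] z:[20,23] -> hit [65/3,23], descend [8, 23]
        N8 x:[65/3,68/3] y:[65/3,67/3] z:[20,45/2] -> hit [65/3,67/3] leaf, test {P14@t=65/3}
        N23 x:[23,70/3] y:[65/3,71/3] z:[45/2,23] -> hit [23,23] leaf, test {P13@t=23}
      N13 x:[17,24] y:[19,20] z:[33/2,21] -> hit [19,20], descend [6, 30]
        N6 x:[17,55/3] y:[19,58/3] z:[19,21] -> miss, prune
        N30 x:[61/3,24] y:[19,20] z:[33/2,39/2] -> miss, prune

Visited [0, 26, 7, 15, 11, 31, 32, 10, 28, 1, 19, 4, 8, 23, 13, 6, 30]. Tests: 17 box, 2 leaf. Nearest: P14.

== RESULT ==
14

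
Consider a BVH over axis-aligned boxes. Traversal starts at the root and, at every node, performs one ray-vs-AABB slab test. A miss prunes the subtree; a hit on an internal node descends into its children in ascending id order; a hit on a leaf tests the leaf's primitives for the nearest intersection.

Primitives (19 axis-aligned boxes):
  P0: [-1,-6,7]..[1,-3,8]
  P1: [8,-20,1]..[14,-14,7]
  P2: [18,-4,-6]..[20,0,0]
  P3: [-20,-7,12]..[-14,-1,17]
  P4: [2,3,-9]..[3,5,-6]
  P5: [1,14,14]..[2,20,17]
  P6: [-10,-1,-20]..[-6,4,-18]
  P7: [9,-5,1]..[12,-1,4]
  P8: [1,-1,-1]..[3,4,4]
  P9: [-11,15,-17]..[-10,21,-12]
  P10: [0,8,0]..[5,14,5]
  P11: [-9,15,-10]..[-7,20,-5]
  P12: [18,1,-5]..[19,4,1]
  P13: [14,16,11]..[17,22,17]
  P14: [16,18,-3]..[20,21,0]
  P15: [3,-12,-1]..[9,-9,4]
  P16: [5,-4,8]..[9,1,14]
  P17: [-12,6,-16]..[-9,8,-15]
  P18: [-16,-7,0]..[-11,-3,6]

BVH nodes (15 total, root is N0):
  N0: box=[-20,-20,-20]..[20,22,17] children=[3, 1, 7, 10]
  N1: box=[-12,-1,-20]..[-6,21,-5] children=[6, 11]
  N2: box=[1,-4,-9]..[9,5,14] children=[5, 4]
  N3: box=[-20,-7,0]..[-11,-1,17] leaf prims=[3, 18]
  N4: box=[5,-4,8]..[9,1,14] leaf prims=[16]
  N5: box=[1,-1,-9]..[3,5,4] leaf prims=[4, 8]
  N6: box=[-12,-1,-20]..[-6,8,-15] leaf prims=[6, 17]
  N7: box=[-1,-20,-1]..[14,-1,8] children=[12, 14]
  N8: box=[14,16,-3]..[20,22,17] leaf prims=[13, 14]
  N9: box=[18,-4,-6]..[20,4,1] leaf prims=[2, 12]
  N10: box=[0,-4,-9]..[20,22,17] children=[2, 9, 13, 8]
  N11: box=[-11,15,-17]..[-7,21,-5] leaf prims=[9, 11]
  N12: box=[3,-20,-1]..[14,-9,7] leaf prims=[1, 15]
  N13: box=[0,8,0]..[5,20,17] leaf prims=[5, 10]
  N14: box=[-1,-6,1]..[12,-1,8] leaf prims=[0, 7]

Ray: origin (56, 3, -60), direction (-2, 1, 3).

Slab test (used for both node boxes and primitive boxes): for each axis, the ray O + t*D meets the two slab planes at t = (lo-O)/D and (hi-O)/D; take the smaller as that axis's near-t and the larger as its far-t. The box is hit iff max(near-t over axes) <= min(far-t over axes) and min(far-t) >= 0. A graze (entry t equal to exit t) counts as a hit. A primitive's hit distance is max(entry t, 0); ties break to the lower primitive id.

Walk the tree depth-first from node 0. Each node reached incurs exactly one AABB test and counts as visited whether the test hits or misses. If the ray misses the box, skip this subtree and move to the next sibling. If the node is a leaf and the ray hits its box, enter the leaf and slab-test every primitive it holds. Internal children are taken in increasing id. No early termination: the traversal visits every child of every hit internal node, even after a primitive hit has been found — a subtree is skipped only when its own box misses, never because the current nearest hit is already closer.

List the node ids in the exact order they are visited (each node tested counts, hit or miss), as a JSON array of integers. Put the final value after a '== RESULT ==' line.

Trace the traversal:
N0 x:[18,38] y:[-23,19] z:[40/3,77/3] -> hit [18,19], descend [1, 3, 7, 10]
  N1 x:[31,34] y:[-4,18] z:[40/3,55/3] -> miss, prune
  N3 x:[67/2,38] y:[-10,-4] z:[20,77/3] -> miss, prune
  N7 x:[21,57/2] y:[-23,-4] z:[59/3,68/3] -> miss, prune
  N10 x:[18,28] y:[-7,19] z:[17,77/3] -> hit [18,19], descend [2, 8, 9, 13]
    N2 x:[47/2,55/2] y:[-7,2] z:[17,74/3] -> miss, prune
    N8 x:[18,21] y:[13,19] z:[19,77/3] -> hit [19,19] leaf, test {P13(miss), P14(miss)}
    N9 x:[18,19] y:[-7,1] z:[18,61/3] -> miss, prune
    N13 x:[51/2,28] y:[5,17] z:[20,77/3] -> miss, prune

Summary -> nodes [0, 1, 3, 7, 10, 2, 8, 9, 13]; box-tests=9; leaf-entries=1; first=miss

== RESULT ==
[0, 1, 3, 7, 10, 2, 8, 9, 13]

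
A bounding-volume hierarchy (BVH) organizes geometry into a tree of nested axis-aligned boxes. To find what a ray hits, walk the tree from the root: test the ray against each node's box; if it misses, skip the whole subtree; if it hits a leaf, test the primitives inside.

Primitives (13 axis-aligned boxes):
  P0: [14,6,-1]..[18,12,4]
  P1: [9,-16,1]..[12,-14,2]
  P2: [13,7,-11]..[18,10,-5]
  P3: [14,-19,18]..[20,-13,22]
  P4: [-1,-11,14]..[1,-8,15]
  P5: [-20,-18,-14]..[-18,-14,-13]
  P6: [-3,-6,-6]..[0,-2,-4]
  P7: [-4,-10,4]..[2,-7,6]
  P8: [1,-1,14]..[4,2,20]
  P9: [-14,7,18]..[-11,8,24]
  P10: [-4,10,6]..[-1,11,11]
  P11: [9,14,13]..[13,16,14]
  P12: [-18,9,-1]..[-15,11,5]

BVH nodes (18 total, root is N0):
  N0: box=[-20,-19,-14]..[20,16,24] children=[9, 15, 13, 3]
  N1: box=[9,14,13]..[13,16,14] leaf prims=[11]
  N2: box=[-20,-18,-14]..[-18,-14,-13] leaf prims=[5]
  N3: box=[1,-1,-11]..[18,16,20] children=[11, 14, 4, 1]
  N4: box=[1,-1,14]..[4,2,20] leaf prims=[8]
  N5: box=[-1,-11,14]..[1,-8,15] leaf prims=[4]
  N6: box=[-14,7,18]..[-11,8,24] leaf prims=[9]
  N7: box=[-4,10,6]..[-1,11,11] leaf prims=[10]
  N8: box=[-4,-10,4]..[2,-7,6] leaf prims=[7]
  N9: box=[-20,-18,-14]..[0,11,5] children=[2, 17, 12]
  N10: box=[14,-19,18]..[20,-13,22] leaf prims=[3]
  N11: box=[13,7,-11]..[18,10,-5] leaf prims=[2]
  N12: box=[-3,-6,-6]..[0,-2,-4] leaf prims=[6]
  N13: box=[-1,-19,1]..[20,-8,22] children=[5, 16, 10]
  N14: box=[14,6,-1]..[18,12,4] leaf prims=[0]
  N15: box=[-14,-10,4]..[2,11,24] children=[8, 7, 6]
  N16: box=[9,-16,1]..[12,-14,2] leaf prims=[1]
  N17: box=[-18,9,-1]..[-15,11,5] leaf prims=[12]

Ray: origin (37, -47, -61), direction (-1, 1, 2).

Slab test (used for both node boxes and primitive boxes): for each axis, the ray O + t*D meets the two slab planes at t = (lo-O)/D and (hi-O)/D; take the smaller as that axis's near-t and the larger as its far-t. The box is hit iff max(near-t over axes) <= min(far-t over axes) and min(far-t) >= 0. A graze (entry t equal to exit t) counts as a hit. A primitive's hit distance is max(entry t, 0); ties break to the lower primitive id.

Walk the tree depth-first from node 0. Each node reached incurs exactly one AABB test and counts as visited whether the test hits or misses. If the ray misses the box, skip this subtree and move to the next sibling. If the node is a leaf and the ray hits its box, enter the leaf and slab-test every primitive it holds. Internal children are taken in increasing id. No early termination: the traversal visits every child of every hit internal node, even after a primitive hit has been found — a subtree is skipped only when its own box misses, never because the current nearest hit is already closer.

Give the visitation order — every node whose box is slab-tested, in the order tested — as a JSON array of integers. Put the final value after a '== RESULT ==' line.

Trace the traversal:
N0 x:[17,57] y:[28,63] z:[47/2,85/2] -> hit [28,85/2], descend [3, 9, 13, 15]
  N3 x:[19,36] y:[46,63] z:[25,81/2] -> miss, prune
  N9 x:[37,57] y:[29,58] z:[47/2,33] -> miss, prune
  N13 x:[17,38] y:[28,39] z:[31,83/2] -> hit [31,38], descend [5, 10, 16]
    N5 x:[36,38] y:[36,39] z:[75/2,38] -> hit [75/2,38] leaf, test {P4@t=75/2}
    N10 x:[17,23] y:[28,34] z:[79/2,83/2] -> miss, prune
    N16 x:[25,28] y:[31,33] z:[31,63/2] -> miss, prune
  N15 x:[35,51] y:[37,58] z:[65/2,85/2] -> hit [37,85/2], descend [6, 7, 8]
    N6 x:[48,51] y:[54,55] z:[79/2,85/2] -> miss, prune
    N7 x:[38,41] y:[57,58] z:[67/2,36] -> miss, prune
    N8 x:[35,41] y:[37,40] z:[65/2,67/2] -> miss, prune

order=[0, 3, 9, 13, 5, 10, 16, 15, 6, 7, 8]  |boxes|=11  |leaves|=1  hit=P4

== RESULT ==
[0, 3, 9, 13, 5, 10, 16, 15, 6, 7, 8]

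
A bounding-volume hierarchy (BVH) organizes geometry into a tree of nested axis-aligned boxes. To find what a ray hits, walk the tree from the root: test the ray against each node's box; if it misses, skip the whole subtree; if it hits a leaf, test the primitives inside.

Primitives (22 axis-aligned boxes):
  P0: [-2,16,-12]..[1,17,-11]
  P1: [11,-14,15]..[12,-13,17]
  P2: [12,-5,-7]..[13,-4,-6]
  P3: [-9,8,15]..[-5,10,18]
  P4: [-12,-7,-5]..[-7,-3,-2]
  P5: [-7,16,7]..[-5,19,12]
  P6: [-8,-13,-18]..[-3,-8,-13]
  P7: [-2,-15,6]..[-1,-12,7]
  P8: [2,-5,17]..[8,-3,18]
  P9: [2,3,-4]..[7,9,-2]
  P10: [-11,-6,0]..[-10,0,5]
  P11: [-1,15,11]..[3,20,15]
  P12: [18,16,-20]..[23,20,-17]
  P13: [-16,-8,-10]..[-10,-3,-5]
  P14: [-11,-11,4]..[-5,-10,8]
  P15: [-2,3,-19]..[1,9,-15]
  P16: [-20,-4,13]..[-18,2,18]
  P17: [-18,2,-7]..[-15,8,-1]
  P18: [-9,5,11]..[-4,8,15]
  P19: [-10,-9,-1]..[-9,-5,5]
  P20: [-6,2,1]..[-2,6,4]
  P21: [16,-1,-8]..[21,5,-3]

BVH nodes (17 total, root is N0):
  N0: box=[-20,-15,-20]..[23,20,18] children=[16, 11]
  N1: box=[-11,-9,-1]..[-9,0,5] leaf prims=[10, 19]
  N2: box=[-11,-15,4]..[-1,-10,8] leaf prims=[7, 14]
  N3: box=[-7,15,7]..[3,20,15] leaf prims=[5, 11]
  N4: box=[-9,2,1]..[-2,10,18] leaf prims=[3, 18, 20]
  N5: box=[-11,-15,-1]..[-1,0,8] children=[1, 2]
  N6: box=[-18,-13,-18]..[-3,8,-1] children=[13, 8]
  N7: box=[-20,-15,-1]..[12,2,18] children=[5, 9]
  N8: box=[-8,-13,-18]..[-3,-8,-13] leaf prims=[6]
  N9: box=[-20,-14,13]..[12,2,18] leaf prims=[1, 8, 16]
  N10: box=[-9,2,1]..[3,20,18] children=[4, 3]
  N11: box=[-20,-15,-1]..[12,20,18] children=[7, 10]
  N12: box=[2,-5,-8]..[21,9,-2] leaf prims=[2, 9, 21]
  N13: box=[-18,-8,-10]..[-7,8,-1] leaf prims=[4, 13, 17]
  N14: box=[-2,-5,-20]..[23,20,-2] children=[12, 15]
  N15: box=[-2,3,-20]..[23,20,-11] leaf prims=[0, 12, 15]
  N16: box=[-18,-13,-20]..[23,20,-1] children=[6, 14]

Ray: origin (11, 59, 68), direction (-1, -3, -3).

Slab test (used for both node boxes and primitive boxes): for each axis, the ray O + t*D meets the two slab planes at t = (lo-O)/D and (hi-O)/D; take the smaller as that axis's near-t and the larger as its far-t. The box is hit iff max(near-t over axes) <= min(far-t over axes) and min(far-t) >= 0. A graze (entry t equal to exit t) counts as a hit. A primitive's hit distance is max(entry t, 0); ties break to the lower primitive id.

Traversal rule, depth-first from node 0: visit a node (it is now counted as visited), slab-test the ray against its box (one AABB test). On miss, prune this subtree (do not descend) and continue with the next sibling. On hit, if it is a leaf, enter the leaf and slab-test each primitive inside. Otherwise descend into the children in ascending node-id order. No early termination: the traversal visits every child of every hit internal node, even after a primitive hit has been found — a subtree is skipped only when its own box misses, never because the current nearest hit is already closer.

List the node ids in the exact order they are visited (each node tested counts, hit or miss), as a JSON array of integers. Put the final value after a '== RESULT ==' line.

Walk:
N0 x:[-12,31] y:[13,74/3] z:[50/3,88/3] -> hit [50/3,74/3], descend [11, 16]
  N11 x:[-1,31] y:[13,74/3] z:[50/3,23] -> hit [50/3,23], descend [7, 10]
    N7 x:[-1,31] y:[19,74/3] z:[50/3,23] -> hit [19,23], descend [5, 9]
      N5 x:[12,22] y:[59/3,74/3] z:[20,23] -> hit [20,22], descend [1, 2]
        N1 x:[20,22] y:[59/3,68/3] z:[21,23] -> hit [21,22] leaf, test {P10@t=21, P19(miss)}
        N2 x:[12,22] y:[23,74/3] z:[20,64/3] -> miss, prune
      N9 x:[-1,31] y:[19,73/3] z:[50/3,55/3] -> miss, prune
    N10 x:[8,20] y:[13,19] z:[50/3,67/3] -> hit [50/3,19], descend [3, 4]
      N3 x:[8,18] y:[13,44/3] z:[53/3,61/3] -> miss, prune
      N4 x:[13,20] y:[49/3,19] z:[50/3,67/3] -> hit [50/3,19] leaf, test {P3@t=50/3, P18@t=53/3, P20(miss)}
  N16 x:[-12,29] y:[13,24] z:[23,88/3] -> hit [23,24], descend [6, 14]
    N6 x:[14,29] y:[17,24] z:[23,86/3] -> hit [23,24], descend [8, 13]
      N8 x:[14,19] y:[67/3,24] z:[27,86/3] -> miss, prune
      N13 x:[18,29] y:[17,67/3] z:[23,26] -> miss, prune
    N14 x:[-12,13] y:[13,64/3] z:[70/3,88/3] -> miss, prune

15 AABB tests over nodes [0, 11, 7, 5, 1, 2, 9, 10, 3, 4, 16, 6, 8, 13, 14]; 2 leaves entered; closest P3.

== RESULT ==
[0, 11, 7, 5, 1, 2, 9, 10, 3, 4, 16, 6, 8, 13, 14]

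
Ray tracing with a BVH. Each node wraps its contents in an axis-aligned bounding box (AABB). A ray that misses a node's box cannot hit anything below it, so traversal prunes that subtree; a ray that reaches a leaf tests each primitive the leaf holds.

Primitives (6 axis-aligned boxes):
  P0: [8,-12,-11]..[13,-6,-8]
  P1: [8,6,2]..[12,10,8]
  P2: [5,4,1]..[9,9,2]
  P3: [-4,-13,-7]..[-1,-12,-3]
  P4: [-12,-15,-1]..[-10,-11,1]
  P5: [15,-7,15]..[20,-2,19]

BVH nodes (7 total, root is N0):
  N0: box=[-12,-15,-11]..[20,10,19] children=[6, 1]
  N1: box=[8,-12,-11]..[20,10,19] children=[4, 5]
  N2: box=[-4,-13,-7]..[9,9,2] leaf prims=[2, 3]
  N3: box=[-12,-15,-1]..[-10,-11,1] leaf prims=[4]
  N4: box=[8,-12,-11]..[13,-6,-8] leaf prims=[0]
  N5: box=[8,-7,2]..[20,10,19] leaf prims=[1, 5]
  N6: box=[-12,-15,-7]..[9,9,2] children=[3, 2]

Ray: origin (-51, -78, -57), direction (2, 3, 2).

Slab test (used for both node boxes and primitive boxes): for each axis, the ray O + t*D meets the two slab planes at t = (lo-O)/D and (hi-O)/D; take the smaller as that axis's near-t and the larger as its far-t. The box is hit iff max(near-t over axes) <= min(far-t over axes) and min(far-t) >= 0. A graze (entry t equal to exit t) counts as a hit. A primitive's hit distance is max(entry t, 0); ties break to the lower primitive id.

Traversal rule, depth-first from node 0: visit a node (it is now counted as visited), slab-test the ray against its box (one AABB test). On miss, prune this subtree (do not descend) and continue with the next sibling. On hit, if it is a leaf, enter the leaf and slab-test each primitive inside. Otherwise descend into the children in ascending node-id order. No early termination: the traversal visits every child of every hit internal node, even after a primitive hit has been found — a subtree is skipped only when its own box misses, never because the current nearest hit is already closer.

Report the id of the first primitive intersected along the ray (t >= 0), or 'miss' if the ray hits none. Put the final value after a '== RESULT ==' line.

Walk:
N0 x:[39/2,71/2] y:[21,88/3] z:[23,38] -> hit [23,88/3], descend [1, 6]
  N1 x:[59/2,71/2] y:[22,88/3] z:[23,38] -> miss, prune
  N6 x:[39/2,30] y:[21,29] z:[25,59/2] -> hit [25,29], descend [2, 3]
    N2 x:[47/2,30] y:[65/3,29] z:[25,59/2] -> hit [25,29] leaf, test {P2@t=29, P3(miss)}
    N3 x:[39/2,41/2] y:[21,67/3] z:[28,29] -> miss, prune

Visited [0, 1, 6, 2, 3]. Tests: 5 box, 1 leaf. Nearest: P2.

== RESULT ==
2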